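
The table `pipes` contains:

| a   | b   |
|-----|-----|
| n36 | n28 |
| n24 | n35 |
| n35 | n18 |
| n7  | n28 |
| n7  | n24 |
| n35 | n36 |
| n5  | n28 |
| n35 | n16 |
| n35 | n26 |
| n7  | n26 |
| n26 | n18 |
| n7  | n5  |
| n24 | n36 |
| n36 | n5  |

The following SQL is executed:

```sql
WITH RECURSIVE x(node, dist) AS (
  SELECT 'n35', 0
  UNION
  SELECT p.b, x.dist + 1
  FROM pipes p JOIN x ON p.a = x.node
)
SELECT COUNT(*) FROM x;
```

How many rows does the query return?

9

Base: (n35, dist=0).
Iteration 1: edges from {n35} -> (n16, dist=1), (n18, dist=1), (n26, dist=1), (n36, dist=1).
Iteration 2: edges from {n16,n18,n26,n36} -> (n18, dist=2), (n28, dist=2), (n5, dist=2).
Iteration 3: edges from {n18,n28,n5} -> (n28, dist=3).
Iteration 4: no outgoing edges from {n28}; recursion stops.
Total rows emitted: 9.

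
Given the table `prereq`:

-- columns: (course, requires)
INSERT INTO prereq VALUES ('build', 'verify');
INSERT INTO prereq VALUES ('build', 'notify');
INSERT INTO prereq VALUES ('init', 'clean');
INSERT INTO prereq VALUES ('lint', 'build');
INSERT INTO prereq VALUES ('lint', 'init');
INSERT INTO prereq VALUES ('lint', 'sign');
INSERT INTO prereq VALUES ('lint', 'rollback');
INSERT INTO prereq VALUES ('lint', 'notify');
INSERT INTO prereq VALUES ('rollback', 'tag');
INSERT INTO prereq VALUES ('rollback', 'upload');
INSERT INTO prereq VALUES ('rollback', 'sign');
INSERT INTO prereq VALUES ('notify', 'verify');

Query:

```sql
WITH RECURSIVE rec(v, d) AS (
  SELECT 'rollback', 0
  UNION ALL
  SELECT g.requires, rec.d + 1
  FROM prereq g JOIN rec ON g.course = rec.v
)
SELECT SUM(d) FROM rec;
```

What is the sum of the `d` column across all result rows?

3

Base: (rollback, d=0).
Iteration 1: edges from {rollback} -> (sign, d=1), (tag, d=1), (upload, d=1).
Iteration 2: no outgoing edges from {sign,tag,upload}; recursion stops.
SUM(d) = 0 + 1 + 1 + 1 = 3.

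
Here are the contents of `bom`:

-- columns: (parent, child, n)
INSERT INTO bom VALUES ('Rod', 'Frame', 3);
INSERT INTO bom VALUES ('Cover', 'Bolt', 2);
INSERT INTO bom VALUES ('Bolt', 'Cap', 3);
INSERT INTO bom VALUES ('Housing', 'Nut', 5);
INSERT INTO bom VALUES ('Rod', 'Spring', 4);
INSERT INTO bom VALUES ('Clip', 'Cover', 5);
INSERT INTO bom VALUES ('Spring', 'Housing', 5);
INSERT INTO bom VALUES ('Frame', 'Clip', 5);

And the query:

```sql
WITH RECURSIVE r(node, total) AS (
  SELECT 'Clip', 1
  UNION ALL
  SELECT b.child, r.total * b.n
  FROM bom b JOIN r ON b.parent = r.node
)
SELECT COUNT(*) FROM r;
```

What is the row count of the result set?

4

Base: (Clip, total=1).
Iteration 1: components of {Clip} -> Cover = 1*5 = 5.
Iteration 2: components of {Cover} -> Bolt = 5*2 = 10.
Iteration 3: components of {Bolt} -> Cap = 10*3 = 30.
Iteration 4: no further components; recursion stops.
Total rows emitted: 4.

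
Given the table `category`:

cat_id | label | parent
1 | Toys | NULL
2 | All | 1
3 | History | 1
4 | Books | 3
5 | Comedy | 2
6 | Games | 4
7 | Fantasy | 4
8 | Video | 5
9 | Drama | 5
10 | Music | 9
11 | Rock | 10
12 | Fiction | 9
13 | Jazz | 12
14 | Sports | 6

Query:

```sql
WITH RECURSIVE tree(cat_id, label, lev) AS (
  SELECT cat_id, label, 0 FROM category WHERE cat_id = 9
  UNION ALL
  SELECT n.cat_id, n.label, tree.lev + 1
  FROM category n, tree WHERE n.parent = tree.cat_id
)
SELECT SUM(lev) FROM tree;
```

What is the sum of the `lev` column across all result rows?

6

Base: cat_id=9 (Drama) at lev 0.
Iteration 1: rows with parent in {9} -> Music (id 10, lev 1), Fiction (id 12, lev 1).
Iteration 2: rows with parent in {10,12} -> Rock (id 11, lev 2), Jazz (id 13, lev 2).
Iteration 3: no rows with parent in {11,13}; recursion stops.
SUM(lev) = 0 + 1 + 1 + 2 + 2 = 6.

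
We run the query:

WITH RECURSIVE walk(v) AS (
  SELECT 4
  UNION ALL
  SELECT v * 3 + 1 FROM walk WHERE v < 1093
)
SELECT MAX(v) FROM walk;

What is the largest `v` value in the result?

1093

Base: v=4.
Iteration 1: 4 < 1093 holds -> v = 4 * 3 + 1 = 13.
Iteration 2: 13 < 1093 holds -> v = 13 * 3 + 1 = 40.
Iteration 3: 40 < 1093 holds -> v = 40 * 3 + 1 = 121.
Iteration 4: 121 < 1093 holds -> v = 121 * 3 + 1 = 364.
Iteration 5: 364 < 1093 holds -> v = 364 * 3 + 1 = 1093.
Iteration 6: 1093 < 1093 fails; recursion stops.
v values: 4, 13, 40, 121, 364, 1093; the maximum is 1093.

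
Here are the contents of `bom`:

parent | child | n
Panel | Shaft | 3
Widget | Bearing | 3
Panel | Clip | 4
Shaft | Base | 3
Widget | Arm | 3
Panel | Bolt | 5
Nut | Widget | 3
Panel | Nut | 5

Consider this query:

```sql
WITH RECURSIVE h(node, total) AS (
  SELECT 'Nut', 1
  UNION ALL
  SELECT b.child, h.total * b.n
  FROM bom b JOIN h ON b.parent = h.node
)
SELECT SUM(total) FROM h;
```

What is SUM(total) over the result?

Base: (Nut, total=1).
Iteration 1: components of {Nut} -> Widget = 1*3 = 3.
Iteration 2: components of {Widget} -> Arm = 3*3 = 9, Bearing = 3*3 = 9.
Iteration 3: no further components; recursion stops.
SUM(total) = 1 + 3 + 9 + 9 = 22.

22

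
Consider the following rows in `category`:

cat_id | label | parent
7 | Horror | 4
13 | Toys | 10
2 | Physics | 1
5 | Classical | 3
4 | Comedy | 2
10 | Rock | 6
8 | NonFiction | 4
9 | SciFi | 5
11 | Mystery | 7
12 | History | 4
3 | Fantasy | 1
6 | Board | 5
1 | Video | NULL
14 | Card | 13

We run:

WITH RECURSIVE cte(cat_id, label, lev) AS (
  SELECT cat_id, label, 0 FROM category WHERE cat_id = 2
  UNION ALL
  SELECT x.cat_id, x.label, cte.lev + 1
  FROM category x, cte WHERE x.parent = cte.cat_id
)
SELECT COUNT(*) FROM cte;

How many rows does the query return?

Base: cat_id=2 (Physics) at lev 0.
Iteration 1: rows with parent in {2} -> Comedy (id 4, lev 1).
Iteration 2: rows with parent in {4} -> Horror (id 7, lev 2), NonFiction (id 8, lev 2), History (id 12, lev 2).
Iteration 3: rows with parent in {7,8,12} -> Mystery (id 11, lev 3).
Iteration 4: no rows with parent in {11}; recursion stops.
Total rows emitted: 6.

6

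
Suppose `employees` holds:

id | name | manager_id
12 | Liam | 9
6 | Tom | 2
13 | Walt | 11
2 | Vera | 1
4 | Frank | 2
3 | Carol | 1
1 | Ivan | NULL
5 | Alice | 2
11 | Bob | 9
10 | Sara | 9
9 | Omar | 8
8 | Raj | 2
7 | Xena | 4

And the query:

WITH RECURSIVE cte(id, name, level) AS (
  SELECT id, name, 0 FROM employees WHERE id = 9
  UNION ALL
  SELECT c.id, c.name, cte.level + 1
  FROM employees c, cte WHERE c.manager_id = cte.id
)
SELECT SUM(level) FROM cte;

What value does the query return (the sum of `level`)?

5

Base: id=9 (Omar) at level 0.
Iteration 1: rows with manager_id in {9} -> Sara (id 10, level 1), Bob (id 11, level 1), Liam (id 12, level 1).
Iteration 2: rows with manager_id in {10,11,12} -> Walt (id 13, level 2).
Iteration 3: no rows with manager_id in {13}; recursion stops.
SUM(level) = 0 + 1 + 1 + 1 + 2 = 5.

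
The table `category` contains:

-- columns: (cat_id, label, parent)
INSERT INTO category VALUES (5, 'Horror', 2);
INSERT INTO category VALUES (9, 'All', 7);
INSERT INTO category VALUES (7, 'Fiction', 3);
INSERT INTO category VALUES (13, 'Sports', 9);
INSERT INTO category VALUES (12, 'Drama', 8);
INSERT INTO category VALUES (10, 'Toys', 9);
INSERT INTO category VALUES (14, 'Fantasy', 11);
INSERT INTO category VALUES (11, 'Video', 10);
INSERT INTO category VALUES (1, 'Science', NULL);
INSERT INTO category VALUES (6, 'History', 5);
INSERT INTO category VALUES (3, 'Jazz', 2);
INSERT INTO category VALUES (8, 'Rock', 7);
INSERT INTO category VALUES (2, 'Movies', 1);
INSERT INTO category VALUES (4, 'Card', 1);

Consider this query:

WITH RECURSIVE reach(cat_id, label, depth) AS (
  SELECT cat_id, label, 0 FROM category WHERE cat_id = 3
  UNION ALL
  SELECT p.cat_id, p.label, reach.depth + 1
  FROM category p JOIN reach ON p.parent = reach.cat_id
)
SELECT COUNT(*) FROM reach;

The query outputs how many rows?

9

Base: cat_id=3 (Jazz) at depth 0.
Iteration 1: rows with parent in {3} -> Fiction (id 7, depth 1).
Iteration 2: rows with parent in {7} -> Rock (id 8, depth 2), All (id 9, depth 2).
Iteration 3: rows with parent in {8,9} -> Toys (id 10, depth 3), Drama (id 12, depth 3), Sports (id 13, depth 3).
Iteration 4: rows with parent in {10,12,13} -> Video (id 11, depth 4).
Iteration 5: rows with parent in {11} -> Fantasy (id 14, depth 5).
Iteration 6: no rows with parent in {14}; recursion stops.
Total rows emitted: 9.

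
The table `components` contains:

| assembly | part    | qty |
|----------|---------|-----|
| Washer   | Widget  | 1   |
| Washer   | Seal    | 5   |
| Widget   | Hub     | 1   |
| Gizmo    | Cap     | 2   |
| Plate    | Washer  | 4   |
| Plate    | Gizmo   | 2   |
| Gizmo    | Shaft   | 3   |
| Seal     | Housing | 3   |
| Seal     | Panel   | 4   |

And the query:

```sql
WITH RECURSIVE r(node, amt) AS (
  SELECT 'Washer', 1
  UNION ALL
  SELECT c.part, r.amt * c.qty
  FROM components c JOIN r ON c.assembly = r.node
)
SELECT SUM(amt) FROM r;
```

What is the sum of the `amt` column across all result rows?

43

Base: (Washer, amt=1).
Iteration 1: components of {Washer} -> Seal = 1*5 = 5, Widget = 1*1 = 1.
Iteration 2: components of {Seal,Widget} -> Housing = 5*3 = 15, Hub = 1*1 = 1, Panel = 5*4 = 20.
Iteration 3: no further components; recursion stops.
SUM(amt) = 1 + 1 + 5 + 1 + 15 + 20 = 43.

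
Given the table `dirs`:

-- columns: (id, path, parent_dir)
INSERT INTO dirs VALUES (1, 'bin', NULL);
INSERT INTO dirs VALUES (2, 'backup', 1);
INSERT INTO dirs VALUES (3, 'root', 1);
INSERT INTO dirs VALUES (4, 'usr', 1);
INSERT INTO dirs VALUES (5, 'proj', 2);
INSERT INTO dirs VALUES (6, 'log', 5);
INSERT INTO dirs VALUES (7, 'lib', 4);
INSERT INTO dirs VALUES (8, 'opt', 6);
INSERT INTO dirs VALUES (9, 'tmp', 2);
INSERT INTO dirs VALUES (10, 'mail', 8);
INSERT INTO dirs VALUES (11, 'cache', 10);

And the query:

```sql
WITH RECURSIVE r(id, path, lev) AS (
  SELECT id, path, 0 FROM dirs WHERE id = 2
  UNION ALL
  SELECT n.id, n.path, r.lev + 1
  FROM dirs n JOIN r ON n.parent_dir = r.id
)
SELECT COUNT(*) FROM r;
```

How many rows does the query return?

7

Base: id=2 (backup) at lev 0.
Iteration 1: rows with parent_dir in {2} -> proj (id 5, lev 1), tmp (id 9, lev 1).
Iteration 2: rows with parent_dir in {5,9} -> log (id 6, lev 2).
Iteration 3: rows with parent_dir in {6} -> opt (id 8, lev 3).
Iteration 4: rows with parent_dir in {8} -> mail (id 10, lev 4).
Iteration 5: rows with parent_dir in {10} -> cache (id 11, lev 5).
Iteration 6: no rows with parent_dir in {11}; recursion stops.
Total rows emitted: 7.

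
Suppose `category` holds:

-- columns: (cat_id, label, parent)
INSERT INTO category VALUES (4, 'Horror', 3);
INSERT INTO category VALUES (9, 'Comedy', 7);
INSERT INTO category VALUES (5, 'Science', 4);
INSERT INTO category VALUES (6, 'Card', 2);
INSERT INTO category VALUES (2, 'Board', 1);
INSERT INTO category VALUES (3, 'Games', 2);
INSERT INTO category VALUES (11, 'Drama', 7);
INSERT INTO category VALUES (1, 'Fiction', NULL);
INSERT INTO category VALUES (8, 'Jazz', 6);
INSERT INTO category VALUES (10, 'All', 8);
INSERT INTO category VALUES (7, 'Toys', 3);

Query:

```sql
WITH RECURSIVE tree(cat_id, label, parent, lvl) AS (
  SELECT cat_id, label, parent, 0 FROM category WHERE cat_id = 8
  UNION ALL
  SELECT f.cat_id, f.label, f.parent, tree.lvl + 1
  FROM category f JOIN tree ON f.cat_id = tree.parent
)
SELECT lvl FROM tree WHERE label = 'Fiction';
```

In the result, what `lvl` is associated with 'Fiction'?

Base: cat_id=8 (Jazz), parent=6, lvl 0.
Iteration 1: join on cat_id=6 -> Card (id 6, parent=2, lvl 1).
Iteration 2: join on cat_id=2 -> Board (id 2, parent=1, lvl 2).
Iteration 3: join on cat_id=1 -> Fiction (id 1, parent=NULL, lvl 3).
Iteration 4: parent is NULL; no match; recursion stops.

3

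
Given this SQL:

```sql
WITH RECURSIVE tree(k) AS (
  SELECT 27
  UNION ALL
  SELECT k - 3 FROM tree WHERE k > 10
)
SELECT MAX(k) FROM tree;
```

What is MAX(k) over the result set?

27

Base: k=27.
Iteration 1: 27 > 10 holds -> k = 27 - 3 = 24.
Iteration 2: 24 > 10 holds -> k = 24 - 3 = 21.
Iteration 3: 21 > 10 holds -> k = 21 - 3 = 18.
Iteration 4: 18 > 10 holds -> k = 18 - 3 = 15.
Iteration 5: 15 > 10 holds -> k = 15 - 3 = 12.
Iteration 6: 12 > 10 holds -> k = 12 - 3 = 9.
Iteration 7: 9 > 10 fails; recursion stops.
k values: 27, 24, 21, 18, 15, 12, 9; the maximum is 27.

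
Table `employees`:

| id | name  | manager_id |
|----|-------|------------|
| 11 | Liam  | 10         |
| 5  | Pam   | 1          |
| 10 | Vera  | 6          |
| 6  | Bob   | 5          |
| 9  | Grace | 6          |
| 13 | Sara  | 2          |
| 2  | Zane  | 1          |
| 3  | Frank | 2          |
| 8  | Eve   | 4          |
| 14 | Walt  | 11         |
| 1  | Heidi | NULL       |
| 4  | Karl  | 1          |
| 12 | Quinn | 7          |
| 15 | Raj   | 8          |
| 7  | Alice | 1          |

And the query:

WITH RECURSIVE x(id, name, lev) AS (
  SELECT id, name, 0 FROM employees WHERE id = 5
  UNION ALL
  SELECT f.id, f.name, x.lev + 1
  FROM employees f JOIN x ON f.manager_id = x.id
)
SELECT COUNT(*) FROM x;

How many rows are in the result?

Base: id=5 (Pam) at lev 0.
Iteration 1: rows with manager_id in {5} -> Bob (id 6, lev 1).
Iteration 2: rows with manager_id in {6} -> Grace (id 9, lev 2), Vera (id 10, lev 2).
Iteration 3: rows with manager_id in {9,10} -> Liam (id 11, lev 3).
Iteration 4: rows with manager_id in {11} -> Walt (id 14, lev 4).
Iteration 5: no rows with manager_id in {14}; recursion stops.
Total rows emitted: 6.

6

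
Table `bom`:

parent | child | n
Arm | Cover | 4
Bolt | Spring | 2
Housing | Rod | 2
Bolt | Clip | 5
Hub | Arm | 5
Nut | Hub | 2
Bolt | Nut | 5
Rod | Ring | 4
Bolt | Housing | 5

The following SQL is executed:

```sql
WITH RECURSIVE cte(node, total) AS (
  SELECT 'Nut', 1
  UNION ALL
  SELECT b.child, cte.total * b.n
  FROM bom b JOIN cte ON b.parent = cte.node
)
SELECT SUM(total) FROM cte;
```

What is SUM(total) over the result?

53

Base: (Nut, total=1).
Iteration 1: components of {Nut} -> Hub = 1*2 = 2.
Iteration 2: components of {Hub} -> Arm = 2*5 = 10.
Iteration 3: components of {Arm} -> Cover = 10*4 = 40.
Iteration 4: no further components; recursion stops.
SUM(total) = 1 + 2 + 10 + 40 = 53.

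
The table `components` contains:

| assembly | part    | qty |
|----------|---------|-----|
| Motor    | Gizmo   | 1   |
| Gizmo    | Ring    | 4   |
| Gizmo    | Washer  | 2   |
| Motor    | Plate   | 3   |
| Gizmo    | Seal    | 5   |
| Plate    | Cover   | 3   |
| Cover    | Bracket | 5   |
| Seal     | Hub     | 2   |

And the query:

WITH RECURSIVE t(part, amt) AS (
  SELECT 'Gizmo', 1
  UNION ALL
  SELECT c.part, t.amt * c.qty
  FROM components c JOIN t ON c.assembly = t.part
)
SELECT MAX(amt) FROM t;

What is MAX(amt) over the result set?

10

Base: (Gizmo, amt=1).
Iteration 1: components of {Gizmo} -> Ring = 1*4 = 4, Seal = 1*5 = 5, Washer = 1*2 = 2.
Iteration 2: components of {Ring,Seal,Washer} -> Hub = 5*2 = 10.
Iteration 3: no further components; recursion stops.
amt values: 1, 4, 2, 5, 10; the maximum is 10.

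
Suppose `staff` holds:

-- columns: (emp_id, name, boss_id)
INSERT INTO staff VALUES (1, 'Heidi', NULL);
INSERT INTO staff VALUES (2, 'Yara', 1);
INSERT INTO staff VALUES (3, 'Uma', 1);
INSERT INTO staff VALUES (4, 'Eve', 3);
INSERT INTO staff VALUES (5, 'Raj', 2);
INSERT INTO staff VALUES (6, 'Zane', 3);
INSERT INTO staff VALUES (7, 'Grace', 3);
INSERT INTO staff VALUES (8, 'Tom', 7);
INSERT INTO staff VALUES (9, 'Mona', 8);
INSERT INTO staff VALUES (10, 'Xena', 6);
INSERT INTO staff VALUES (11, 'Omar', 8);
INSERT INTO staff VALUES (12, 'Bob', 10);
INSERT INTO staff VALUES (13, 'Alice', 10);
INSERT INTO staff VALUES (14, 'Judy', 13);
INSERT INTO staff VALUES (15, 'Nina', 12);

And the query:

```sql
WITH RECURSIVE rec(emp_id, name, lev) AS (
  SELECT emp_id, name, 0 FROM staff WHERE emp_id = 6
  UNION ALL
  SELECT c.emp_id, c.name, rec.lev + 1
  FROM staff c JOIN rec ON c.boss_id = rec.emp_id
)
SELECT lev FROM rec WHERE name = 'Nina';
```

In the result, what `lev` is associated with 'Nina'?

Base: emp_id=6 (Zane) at lev 0.
Iteration 1: rows with boss_id in {6} -> Xena (id 10, lev 1).
Iteration 2: rows with boss_id in {10} -> Bob (id 12, lev 2), Alice (id 13, lev 2).
Iteration 3: rows with boss_id in {12,13} -> Judy (id 14, lev 3), Nina (id 15, lev 3).
Iteration 4: no rows with boss_id in {14,15}; recursion stops.

3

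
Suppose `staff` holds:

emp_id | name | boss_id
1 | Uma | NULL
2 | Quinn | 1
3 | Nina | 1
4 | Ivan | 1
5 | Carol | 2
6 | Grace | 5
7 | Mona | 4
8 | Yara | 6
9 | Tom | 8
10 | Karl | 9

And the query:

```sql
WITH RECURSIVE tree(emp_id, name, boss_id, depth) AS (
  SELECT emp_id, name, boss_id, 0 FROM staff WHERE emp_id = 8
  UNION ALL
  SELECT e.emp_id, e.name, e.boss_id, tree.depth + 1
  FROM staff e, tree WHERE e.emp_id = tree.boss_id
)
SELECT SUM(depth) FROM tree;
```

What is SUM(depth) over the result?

Base: emp_id=8 (Yara), boss_id=6, depth 0.
Iteration 1: join on emp_id=6 -> Grace (id 6, boss_id=5, depth 1).
Iteration 2: join on emp_id=5 -> Carol (id 5, boss_id=2, depth 2).
Iteration 3: join on emp_id=2 -> Quinn (id 2, boss_id=1, depth 3).
Iteration 4: join on emp_id=1 -> Uma (id 1, boss_id=NULL, depth 4).
Iteration 5: boss_id is NULL; no match; recursion stops.
SUM(depth) = 0 + 1 + 2 + 3 + 4 = 10.

10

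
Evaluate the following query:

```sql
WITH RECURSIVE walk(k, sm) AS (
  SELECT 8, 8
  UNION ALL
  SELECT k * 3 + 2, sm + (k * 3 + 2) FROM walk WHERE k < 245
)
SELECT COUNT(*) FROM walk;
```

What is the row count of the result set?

Base: k=8, sm=8.
Iteration 1: 8 < 245 holds -> k = 8 * 3 + 2 = 26, sm = 8 + 26 = 34.
Iteration 2: 26 < 245 holds -> k = 26 * 3 + 2 = 80, sm = 34 + 80 = 114.
Iteration 3: 80 < 245 holds -> k = 80 * 3 + 2 = 242, sm = 114 + 242 = 356.
Iteration 4: 242 < 245 holds -> k = 242 * 3 + 2 = 728, sm = 356 + 728 = 1084.
Iteration 5: 728 < 245 fails; recursion stops.
Total rows emitted: 5.

5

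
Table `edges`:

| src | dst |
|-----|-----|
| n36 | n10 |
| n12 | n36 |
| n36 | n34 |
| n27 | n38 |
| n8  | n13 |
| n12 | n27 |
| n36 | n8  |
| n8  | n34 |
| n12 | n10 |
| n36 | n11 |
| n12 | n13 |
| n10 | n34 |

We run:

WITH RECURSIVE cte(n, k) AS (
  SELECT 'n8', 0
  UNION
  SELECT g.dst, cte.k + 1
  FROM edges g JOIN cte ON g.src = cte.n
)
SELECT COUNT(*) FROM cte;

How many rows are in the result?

Base: (n8, k=0).
Iteration 1: edges from {n8} -> (n13, k=1), (n34, k=1).
Iteration 2: no outgoing edges from {n13,n34}; recursion stops.
Total rows emitted: 3.

3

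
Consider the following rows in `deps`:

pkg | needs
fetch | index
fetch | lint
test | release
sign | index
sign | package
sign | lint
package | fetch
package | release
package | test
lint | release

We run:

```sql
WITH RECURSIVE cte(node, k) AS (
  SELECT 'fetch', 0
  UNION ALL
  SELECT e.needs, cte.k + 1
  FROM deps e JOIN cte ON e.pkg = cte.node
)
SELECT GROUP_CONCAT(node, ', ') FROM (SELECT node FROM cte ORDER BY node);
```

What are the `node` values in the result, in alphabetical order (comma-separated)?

fetch, index, lint, release

Base: (fetch, k=0).
Iteration 1: edges from {fetch} -> (index, k=1), (lint, k=1).
Iteration 2: edges from {index,lint} -> (release, k=2).
Iteration 3: no outgoing edges from {release}; recursion stops.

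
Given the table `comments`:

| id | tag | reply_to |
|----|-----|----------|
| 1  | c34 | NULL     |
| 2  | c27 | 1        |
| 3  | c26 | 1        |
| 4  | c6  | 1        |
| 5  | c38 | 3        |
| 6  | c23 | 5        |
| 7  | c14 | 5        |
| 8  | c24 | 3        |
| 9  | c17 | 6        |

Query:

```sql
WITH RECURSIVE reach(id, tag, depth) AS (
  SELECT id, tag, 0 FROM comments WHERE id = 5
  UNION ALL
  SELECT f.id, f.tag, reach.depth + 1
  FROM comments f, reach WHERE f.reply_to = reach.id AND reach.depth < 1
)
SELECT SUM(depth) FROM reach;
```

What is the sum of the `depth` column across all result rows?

Base: id=5 (c38) at depth 0.
Iteration 1: rows with reply_to in {5} -> c23 (id 6, depth 1), c14 (id 7, depth 1).
Iteration 2: depth < 1 fails for all current rows; recursion stops.
SUM(depth) = 0 + 1 + 1 = 2.

2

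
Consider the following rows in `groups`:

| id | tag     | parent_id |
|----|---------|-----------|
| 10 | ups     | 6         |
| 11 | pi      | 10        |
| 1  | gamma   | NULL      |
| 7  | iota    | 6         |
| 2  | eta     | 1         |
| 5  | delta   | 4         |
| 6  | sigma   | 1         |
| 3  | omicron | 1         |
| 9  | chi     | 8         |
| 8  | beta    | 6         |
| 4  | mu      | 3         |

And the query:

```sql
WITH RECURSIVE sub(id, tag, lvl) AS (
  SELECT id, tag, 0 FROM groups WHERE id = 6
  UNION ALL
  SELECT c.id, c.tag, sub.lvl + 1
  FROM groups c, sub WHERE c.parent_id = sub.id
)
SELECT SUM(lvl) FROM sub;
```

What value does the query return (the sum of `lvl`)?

7

Base: id=6 (sigma) at lvl 0.
Iteration 1: rows with parent_id in {6} -> iota (id 7, lvl 1), beta (id 8, lvl 1), ups (id 10, lvl 1).
Iteration 2: rows with parent_id in {7,8,10} -> chi (id 9, lvl 2), pi (id 11, lvl 2).
Iteration 3: no rows with parent_id in {9,11}; recursion stops.
SUM(lvl) = 0 + 1 + 1 + 1 + 2 + 2 = 7.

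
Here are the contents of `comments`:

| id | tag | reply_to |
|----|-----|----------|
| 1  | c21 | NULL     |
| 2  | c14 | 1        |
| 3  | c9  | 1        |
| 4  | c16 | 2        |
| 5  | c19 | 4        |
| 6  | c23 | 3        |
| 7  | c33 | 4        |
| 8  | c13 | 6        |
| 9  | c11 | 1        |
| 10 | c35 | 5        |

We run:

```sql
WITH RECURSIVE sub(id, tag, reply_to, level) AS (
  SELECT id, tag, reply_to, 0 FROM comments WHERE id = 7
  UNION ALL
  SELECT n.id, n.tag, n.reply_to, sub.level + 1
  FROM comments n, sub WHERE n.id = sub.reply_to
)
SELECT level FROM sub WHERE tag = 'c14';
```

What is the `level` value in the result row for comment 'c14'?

2

Base: id=7 (c33), reply_to=4, level 0.
Iteration 1: join on id=4 -> c16 (id 4, reply_to=2, level 1).
Iteration 2: join on id=2 -> c14 (id 2, reply_to=1, level 2).
Iteration 3: join on id=1 -> c21 (id 1, reply_to=NULL, level 3).
Iteration 4: reply_to is NULL; no match; recursion stops.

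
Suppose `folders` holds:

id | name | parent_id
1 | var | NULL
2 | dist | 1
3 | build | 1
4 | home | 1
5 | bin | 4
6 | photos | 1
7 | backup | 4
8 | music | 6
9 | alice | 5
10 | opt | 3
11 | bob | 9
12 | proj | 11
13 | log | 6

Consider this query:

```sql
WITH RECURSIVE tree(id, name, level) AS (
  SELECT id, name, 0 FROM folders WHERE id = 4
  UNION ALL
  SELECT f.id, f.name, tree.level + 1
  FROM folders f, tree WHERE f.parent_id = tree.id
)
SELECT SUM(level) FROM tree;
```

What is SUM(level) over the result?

Base: id=4 (home) at level 0.
Iteration 1: rows with parent_id in {4} -> bin (id 5, level 1), backup (id 7, level 1).
Iteration 2: rows with parent_id in {5,7} -> alice (id 9, level 2).
Iteration 3: rows with parent_id in {9} -> bob (id 11, level 3).
Iteration 4: rows with parent_id in {11} -> proj (id 12, level 4).
Iteration 5: no rows with parent_id in {12}; recursion stops.
SUM(level) = 0 + 1 + 1 + 2 + 3 + 4 = 11.

11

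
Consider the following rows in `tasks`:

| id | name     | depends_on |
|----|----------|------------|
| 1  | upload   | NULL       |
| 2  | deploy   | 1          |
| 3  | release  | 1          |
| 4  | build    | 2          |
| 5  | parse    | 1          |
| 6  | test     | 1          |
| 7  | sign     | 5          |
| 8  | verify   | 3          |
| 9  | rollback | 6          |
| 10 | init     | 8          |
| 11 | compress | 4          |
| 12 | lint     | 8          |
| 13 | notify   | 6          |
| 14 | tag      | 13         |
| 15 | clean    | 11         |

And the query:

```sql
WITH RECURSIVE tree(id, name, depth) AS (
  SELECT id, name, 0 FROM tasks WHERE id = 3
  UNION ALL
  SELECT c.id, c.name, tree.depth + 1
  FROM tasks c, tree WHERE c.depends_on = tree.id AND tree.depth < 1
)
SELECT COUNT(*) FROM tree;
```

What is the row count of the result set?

2

Base: id=3 (release) at depth 0.
Iteration 1: rows with depends_on in {3} -> verify (id 8, depth 1).
Iteration 2: depth < 1 fails for all current rows; recursion stops.
Total rows emitted: 2.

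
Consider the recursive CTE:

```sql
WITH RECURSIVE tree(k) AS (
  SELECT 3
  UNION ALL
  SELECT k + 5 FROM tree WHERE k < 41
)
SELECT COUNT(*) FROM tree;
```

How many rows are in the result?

Base: k=3.
Iteration 1: 3 < 41 holds -> k = 3 + 5 = 8.
Iteration 2: 8 < 41 holds -> k = 8 + 5 = 13.
Iteration 3: 13 < 41 holds -> k = 13 + 5 = 18.
Iteration 4: 18 < 41 holds -> k = 18 + 5 = 23.
Iteration 5: 23 < 41 holds -> k = 23 + 5 = 28.
Iteration 6: 28 < 41 holds -> k = 28 + 5 = 33.
Iteration 7: 33 < 41 holds -> k = 33 + 5 = 38.
Iteration 8: 38 < 41 holds -> k = 38 + 5 = 43.
Iteration 9: 43 < 41 fails; recursion stops.
Total rows emitted: 9.

9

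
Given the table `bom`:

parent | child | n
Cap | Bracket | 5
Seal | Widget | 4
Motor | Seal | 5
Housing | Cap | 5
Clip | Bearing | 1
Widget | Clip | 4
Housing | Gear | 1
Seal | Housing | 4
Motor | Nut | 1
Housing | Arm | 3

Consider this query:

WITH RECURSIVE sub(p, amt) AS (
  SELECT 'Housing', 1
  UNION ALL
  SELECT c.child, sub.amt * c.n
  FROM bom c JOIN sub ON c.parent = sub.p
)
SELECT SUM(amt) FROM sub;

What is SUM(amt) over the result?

35

Base: (Housing, amt=1).
Iteration 1: components of {Housing} -> Arm = 1*3 = 3, Cap = 1*5 = 5, Gear = 1*1 = 1.
Iteration 2: components of {Arm,Cap,Gear} -> Bracket = 5*5 = 25.
Iteration 3: no further components; recursion stops.
SUM(amt) = 1 + 1 + 5 + 3 + 25 = 35.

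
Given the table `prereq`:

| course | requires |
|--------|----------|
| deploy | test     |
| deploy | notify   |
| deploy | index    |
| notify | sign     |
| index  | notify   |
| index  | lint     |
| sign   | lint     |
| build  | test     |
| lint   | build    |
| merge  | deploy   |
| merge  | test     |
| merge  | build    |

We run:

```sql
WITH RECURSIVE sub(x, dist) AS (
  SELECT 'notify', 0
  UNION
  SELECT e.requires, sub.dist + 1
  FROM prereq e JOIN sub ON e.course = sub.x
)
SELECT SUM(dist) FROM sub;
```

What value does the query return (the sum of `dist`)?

Base: (notify, dist=0).
Iteration 1: edges from {notify} -> (sign, dist=1).
Iteration 2: edges from {sign} -> (lint, dist=2).
Iteration 3: edges from {lint} -> (build, dist=3).
Iteration 4: edges from {build} -> (test, dist=4).
Iteration 5: no outgoing edges from {test}; recursion stops.
SUM(dist) = 0 + 1 + 2 + 3 + 4 = 10.

10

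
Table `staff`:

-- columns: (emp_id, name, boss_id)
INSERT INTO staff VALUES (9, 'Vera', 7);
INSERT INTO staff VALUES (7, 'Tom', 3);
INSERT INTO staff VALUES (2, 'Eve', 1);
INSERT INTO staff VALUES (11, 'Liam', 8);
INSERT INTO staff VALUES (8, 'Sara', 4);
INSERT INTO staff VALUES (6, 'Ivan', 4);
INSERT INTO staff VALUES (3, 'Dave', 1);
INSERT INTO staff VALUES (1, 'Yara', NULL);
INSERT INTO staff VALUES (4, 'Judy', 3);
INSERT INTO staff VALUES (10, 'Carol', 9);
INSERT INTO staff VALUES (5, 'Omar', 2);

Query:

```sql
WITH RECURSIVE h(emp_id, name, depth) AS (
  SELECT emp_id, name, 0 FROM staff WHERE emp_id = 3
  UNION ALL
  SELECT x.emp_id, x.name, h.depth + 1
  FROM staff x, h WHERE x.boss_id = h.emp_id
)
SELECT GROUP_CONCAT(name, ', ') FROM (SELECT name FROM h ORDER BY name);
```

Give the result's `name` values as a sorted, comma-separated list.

Base: emp_id=3 (Dave) at depth 0.
Iteration 1: rows with boss_id in {3} -> Judy (id 4, depth 1), Tom (id 7, depth 1).
Iteration 2: rows with boss_id in {4,7} -> Ivan (id 6, depth 2), Sara (id 8, depth 2), Vera (id 9, depth 2).
Iteration 3: rows with boss_id in {6,8,9} -> Carol (id 10, depth 3), Liam (id 11, depth 3).
Iteration 4: no rows with boss_id in {10,11}; recursion stops.

Carol, Dave, Ivan, Judy, Liam, Sara, Tom, Vera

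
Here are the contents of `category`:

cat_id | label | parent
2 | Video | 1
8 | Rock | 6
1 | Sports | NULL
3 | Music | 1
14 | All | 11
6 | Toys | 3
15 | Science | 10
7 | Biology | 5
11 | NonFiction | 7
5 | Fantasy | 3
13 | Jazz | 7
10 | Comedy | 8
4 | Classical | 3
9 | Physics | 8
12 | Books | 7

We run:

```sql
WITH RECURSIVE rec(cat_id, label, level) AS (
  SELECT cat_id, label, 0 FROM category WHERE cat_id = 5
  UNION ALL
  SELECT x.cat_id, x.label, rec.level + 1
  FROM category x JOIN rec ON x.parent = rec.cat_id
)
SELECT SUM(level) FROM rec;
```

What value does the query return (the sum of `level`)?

10

Base: cat_id=5 (Fantasy) at level 0.
Iteration 1: rows with parent in {5} -> Biology (id 7, level 1).
Iteration 2: rows with parent in {7} -> NonFiction (id 11, level 2), Books (id 12, level 2), Jazz (id 13, level 2).
Iteration 3: rows with parent in {11,12,13} -> All (id 14, level 3).
Iteration 4: no rows with parent in {14}; recursion stops.
SUM(level) = 0 + 1 + 2 + 2 + 2 + 3 = 10.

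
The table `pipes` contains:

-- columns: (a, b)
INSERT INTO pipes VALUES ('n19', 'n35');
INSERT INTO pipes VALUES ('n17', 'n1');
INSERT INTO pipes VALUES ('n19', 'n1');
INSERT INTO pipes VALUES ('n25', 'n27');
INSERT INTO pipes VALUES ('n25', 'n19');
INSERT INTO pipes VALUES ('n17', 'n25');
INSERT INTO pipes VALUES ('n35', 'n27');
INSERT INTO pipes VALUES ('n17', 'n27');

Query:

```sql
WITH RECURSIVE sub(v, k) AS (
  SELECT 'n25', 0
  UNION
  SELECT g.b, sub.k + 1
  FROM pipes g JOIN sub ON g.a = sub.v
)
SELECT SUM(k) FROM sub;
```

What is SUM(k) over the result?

9

Base: (n25, k=0).
Iteration 1: edges from {n25} -> (n19, k=1), (n27, k=1).
Iteration 2: edges from {n19,n27} -> (n1, k=2), (n35, k=2).
Iteration 3: edges from {n1,n35} -> (n27, k=3).
Iteration 4: no outgoing edges from {n27}; recursion stops.
SUM(k) = 0 + 1 + 1 + 2 + 2 + 3 = 9.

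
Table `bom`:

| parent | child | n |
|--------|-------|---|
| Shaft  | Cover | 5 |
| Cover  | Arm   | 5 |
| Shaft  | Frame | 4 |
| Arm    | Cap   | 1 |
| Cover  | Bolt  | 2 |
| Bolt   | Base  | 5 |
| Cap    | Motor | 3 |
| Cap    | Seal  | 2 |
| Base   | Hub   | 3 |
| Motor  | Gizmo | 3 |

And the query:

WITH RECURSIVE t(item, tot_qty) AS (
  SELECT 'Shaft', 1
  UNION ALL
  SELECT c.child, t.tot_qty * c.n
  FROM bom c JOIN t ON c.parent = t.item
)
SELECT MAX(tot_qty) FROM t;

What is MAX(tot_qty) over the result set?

225

Base: (Shaft, tot_qty=1).
Iteration 1: components of {Shaft} -> Cover = 1*5 = 5, Frame = 1*4 = 4.
Iteration 2: components of {Cover,Frame} -> Arm = 5*5 = 25, Bolt = 5*2 = 10.
Iteration 3: components of {Arm,Bolt} -> Base = 10*5 = 50, Cap = 25*1 = 25.
Iteration 4: components of {Base,Cap} -> Hub = 50*3 = 150, Motor = 25*3 = 75, Seal = 25*2 = 50.
Iteration 5: components of {Hub,Motor,Seal} -> Gizmo = 75*3 = 225.
Iteration 6: no further components; recursion stops.
tot_qty values: 1, 5, 4, 25, 10, 25, 50, 75, 50, 150, 225; the maximum is 225.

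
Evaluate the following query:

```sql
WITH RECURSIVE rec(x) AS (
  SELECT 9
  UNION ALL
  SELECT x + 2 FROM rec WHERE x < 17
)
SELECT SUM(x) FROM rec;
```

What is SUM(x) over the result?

65

Base: x=9.
Iteration 1: 9 < 17 holds -> x = 9 + 2 = 11.
Iteration 2: 11 < 17 holds -> x = 11 + 2 = 13.
Iteration 3: 13 < 17 holds -> x = 13 + 2 = 15.
Iteration 4: 15 < 17 holds -> x = 15 + 2 = 17.
Iteration 5: 17 < 17 fails; recursion stops.
SUM(x) = 9 + 11 + 13 + 15 + 17 = 65.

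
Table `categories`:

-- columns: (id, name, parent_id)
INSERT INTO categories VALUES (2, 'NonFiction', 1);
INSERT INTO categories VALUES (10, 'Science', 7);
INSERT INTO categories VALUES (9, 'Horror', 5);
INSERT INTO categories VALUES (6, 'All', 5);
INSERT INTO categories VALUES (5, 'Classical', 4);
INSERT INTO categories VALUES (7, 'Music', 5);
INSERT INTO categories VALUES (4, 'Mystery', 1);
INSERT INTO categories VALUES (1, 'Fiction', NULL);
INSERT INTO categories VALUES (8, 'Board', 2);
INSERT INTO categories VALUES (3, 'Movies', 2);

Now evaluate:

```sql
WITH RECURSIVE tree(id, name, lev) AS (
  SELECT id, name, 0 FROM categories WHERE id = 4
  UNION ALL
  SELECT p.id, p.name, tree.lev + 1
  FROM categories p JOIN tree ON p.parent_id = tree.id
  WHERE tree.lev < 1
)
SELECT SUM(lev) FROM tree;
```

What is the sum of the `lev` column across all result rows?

1

Base: id=4 (Mystery) at lev 0.
Iteration 1: rows with parent_id in {4} -> Classical (id 5, lev 1).
Iteration 2: lev < 1 fails for all current rows; recursion stops.
SUM(lev) = 0 + 1 = 1.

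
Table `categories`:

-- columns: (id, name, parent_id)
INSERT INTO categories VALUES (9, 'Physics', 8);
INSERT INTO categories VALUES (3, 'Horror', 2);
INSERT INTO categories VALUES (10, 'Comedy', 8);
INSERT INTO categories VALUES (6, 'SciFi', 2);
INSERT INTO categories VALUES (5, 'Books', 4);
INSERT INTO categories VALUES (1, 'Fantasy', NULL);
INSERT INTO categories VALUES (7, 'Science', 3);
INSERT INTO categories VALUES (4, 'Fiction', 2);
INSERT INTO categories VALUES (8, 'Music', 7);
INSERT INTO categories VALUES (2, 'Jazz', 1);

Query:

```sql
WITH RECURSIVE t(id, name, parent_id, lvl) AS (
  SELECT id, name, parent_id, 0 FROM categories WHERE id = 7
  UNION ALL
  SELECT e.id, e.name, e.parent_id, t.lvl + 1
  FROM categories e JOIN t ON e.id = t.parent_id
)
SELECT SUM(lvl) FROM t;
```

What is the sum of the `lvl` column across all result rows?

Base: id=7 (Science), parent_id=3, lvl 0.
Iteration 1: join on id=3 -> Horror (id 3, parent_id=2, lvl 1).
Iteration 2: join on id=2 -> Jazz (id 2, parent_id=1, lvl 2).
Iteration 3: join on id=1 -> Fantasy (id 1, parent_id=NULL, lvl 3).
Iteration 4: parent_id is NULL; no match; recursion stops.
SUM(lvl) = 0 + 1 + 2 + 3 = 6.

6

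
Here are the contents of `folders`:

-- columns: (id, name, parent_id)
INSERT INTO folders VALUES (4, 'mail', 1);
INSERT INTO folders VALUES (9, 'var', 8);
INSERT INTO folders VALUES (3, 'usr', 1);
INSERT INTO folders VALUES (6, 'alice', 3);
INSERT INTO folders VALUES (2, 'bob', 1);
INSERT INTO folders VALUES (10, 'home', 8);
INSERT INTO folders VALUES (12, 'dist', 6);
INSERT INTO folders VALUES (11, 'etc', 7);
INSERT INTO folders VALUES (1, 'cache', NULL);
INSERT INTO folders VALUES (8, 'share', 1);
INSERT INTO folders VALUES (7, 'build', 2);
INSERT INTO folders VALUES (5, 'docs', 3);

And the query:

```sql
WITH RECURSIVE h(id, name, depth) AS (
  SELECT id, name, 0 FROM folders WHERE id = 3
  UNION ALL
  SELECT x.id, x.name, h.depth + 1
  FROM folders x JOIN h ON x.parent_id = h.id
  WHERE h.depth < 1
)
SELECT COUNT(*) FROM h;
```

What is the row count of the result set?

Base: id=3 (usr) at depth 0.
Iteration 1: rows with parent_id in {3} -> docs (id 5, depth 1), alice (id 6, depth 1).
Iteration 2: depth < 1 fails for all current rows; recursion stops.
Total rows emitted: 3.

3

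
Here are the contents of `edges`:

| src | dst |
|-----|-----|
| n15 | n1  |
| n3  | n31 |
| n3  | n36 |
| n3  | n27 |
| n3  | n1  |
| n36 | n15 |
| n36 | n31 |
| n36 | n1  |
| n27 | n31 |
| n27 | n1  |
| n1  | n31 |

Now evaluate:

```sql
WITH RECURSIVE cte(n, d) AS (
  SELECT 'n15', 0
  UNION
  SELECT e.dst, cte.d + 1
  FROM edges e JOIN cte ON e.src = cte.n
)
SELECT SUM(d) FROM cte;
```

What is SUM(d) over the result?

3

Base: (n15, d=0).
Iteration 1: edges from {n15} -> (n1, d=1).
Iteration 2: edges from {n1} -> (n31, d=2).
Iteration 3: no outgoing edges from {n31}; recursion stops.
SUM(d) = 0 + 1 + 2 = 3.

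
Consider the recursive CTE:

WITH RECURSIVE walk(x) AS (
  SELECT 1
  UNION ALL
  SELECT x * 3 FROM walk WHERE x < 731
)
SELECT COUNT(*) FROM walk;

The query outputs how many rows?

8

Base: x=1.
Iteration 1: 1 < 731 holds -> x = 1 * 3 = 3.
Iteration 2: 3 < 731 holds -> x = 3 * 3 = 9.
Iteration 3: 9 < 731 holds -> x = 9 * 3 = 27.
Iteration 4: 27 < 731 holds -> x = 27 * 3 = 81.
Iteration 5: 81 < 731 holds -> x = 81 * 3 = 243.
Iteration 6: 243 < 731 holds -> x = 243 * 3 = 729.
Iteration 7: 729 < 731 holds -> x = 729 * 3 = 2187.
Iteration 8: 2187 < 731 fails; recursion stops.
Total rows emitted: 8.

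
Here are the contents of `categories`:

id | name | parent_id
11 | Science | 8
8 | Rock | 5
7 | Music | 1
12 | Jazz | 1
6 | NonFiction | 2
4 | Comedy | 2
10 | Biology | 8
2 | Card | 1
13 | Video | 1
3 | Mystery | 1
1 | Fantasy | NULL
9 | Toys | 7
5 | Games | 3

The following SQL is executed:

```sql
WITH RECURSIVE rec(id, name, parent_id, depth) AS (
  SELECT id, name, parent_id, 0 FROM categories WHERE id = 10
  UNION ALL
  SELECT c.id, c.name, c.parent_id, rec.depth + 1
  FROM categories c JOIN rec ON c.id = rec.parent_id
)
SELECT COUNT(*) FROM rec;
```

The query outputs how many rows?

Base: id=10 (Biology), parent_id=8, depth 0.
Iteration 1: join on id=8 -> Rock (id 8, parent_id=5, depth 1).
Iteration 2: join on id=5 -> Games (id 5, parent_id=3, depth 2).
Iteration 3: join on id=3 -> Mystery (id 3, parent_id=1, depth 3).
Iteration 4: join on id=1 -> Fantasy (id 1, parent_id=NULL, depth 4).
Iteration 5: parent_id is NULL; no match; recursion stops.
Total rows emitted: 5.

5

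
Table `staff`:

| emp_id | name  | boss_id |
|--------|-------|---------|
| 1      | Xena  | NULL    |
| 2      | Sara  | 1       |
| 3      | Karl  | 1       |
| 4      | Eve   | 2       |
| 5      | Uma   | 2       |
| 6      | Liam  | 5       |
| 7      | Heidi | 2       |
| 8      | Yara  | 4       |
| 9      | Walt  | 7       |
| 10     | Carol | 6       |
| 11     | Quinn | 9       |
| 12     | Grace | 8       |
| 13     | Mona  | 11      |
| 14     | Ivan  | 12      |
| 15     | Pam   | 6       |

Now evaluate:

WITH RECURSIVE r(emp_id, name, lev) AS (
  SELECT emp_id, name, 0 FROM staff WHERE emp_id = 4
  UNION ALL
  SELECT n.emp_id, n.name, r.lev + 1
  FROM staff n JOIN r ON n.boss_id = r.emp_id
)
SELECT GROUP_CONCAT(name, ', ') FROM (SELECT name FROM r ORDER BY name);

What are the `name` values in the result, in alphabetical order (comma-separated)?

Eve, Grace, Ivan, Yara

Base: emp_id=4 (Eve) at lev 0.
Iteration 1: rows with boss_id in {4} -> Yara (id 8, lev 1).
Iteration 2: rows with boss_id in {8} -> Grace (id 12, lev 2).
Iteration 3: rows with boss_id in {12} -> Ivan (id 14, lev 3).
Iteration 4: no rows with boss_id in {14}; recursion stops.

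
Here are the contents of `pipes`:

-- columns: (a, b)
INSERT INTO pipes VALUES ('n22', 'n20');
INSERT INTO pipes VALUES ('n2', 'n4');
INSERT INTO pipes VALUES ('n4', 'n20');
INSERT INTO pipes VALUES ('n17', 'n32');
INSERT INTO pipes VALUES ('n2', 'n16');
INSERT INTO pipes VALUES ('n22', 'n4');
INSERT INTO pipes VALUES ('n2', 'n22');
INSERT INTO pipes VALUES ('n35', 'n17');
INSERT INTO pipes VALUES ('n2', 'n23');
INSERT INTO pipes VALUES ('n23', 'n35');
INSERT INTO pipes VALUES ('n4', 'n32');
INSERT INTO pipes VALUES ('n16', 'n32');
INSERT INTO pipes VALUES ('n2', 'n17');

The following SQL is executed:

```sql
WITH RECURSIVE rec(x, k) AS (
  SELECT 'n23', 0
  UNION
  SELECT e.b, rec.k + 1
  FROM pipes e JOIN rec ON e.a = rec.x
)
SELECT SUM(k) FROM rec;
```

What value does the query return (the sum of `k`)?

6

Base: (n23, k=0).
Iteration 1: edges from {n23} -> (n35, k=1).
Iteration 2: edges from {n35} -> (n17, k=2).
Iteration 3: edges from {n17} -> (n32, k=3).
Iteration 4: no outgoing edges from {n32}; recursion stops.
SUM(k) = 0 + 1 + 2 + 3 = 6.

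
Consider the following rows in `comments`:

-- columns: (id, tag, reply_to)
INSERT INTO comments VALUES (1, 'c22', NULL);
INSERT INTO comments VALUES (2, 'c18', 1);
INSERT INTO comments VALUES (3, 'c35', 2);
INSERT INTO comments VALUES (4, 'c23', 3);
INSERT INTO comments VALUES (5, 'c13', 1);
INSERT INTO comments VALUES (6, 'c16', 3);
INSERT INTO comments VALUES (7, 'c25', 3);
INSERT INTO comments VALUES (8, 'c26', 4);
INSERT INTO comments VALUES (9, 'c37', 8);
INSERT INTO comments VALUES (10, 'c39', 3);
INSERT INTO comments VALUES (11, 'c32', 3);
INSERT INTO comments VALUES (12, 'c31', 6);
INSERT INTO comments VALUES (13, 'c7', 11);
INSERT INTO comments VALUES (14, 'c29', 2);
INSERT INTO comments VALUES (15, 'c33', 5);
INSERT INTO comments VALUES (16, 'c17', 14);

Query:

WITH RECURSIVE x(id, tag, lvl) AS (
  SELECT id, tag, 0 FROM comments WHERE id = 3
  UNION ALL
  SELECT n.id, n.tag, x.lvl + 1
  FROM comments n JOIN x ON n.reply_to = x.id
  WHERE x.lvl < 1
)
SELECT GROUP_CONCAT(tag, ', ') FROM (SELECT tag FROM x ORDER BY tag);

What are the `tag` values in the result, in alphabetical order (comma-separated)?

Base: id=3 (c35) at lvl 0.
Iteration 1: rows with reply_to in {3} -> c23 (id 4, lvl 1), c16 (id 6, lvl 1), c25 (id 7, lvl 1), c39 (id 10, lvl 1), c32 (id 11, lvl 1).
Iteration 2: lvl < 1 fails for all current rows; recursion stops.

c16, c23, c25, c32, c35, c39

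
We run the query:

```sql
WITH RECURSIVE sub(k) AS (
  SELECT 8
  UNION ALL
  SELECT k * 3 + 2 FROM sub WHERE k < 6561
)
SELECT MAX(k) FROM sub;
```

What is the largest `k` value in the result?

19682

Base: k=8.
Iteration 1: 8 < 6561 holds -> k = 8 * 3 + 2 = 26.
Iteration 2: 26 < 6561 holds -> k = 26 * 3 + 2 = 80.
Iteration 3: 80 < 6561 holds -> k = 80 * 3 + 2 = 242.
Iteration 4: 242 < 6561 holds -> k = 242 * 3 + 2 = 728.
Iteration 5: 728 < 6561 holds -> k = 728 * 3 + 2 = 2186.
Iteration 6: 2186 < 6561 holds -> k = 2186 * 3 + 2 = 6560.
Iteration 7: 6560 < 6561 holds -> k = 6560 * 3 + 2 = 19682.
Iteration 8: 19682 < 6561 fails; recursion stops.
k values: 8, 26, 80, 242, 728, 2186, 6560, 19682; the maximum is 19682.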